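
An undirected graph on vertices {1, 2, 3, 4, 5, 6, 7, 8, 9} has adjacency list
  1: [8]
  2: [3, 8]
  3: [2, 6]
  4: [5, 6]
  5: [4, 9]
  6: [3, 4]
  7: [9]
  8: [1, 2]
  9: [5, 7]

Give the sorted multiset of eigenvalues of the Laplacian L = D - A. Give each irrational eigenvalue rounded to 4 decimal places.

[0, 0.1206, 0.4679, 1, 1.6527, 2.3473, 3, 3.5321, 3.8794]

Each diagonal entry of L is the vertex degree and each off-diagonal entry is -1 where an edge is present, 0 otherwise; in the order [1, 2, 3, 4, 5, 6, 7, 8, 9] the diagonal is [1, 2, 2, 2, 2, 2, 1, 2, 2]. L is symmetric positive semidefinite, so every eigenvalue is real and nonnegative. The single zero eigenvalue shows the graph is connected. The eigenvalues sum to 16, which equals trace(L) = 2|E|. By the matrix-tree theorem the graph has (1/9) * product of the nonzero eigenvalues = 1 spanning tree.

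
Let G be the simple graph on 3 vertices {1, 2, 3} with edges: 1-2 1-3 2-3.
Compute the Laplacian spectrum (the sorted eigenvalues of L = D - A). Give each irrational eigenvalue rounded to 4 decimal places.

With the vertex order [1, 2, 3], the degrees are [2, 2, 2], giving D = diag(2, 2, 2) and L = D - A. The multiplicity of 0 as a Laplacian eigenvalue equals the number of connected components. The largest eigenvalue, 3, is at most the vertex count 3.

[0, 3, 3]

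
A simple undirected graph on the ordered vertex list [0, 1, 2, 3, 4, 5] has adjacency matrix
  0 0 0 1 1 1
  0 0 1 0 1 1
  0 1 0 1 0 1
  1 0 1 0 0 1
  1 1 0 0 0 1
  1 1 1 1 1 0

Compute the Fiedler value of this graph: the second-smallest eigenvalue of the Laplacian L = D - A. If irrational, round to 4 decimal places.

Reading degrees in the order [0, 1, 2, 3, 4, 5] gives [3, 3, 3, 3, 3, 5]; set D = diag(3, 3, 3, 3, 3, 5) and form L = D - A. The smallest Laplacian eigenvalue is always 0. The next one, lambda_2 = 2.3820, measures how hard the graph is to disconnect: larger values mean better connectivity.

2.3820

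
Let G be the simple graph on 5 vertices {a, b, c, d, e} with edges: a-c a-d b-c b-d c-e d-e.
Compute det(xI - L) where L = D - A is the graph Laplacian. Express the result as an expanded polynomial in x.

With the vertex order [a, b, c, d, e], the degrees are [2, 2, 3, 3, 2], giving D = diag(2, 2, 3, 3, 2) and L = D - A. L has integer entries, so p(x) = det(xI - L) has integer coefficients. Expanding the determinant yields x^5 - 12x^4 + 51x^3 - 92x^2 + 60x. The constant term is 0 because L is singular (the all-ones vector lies in its kernel). The largest eigenvalue, 5, is at most the vertex count 5.

x^5 - 12x^4 + 51x^3 - 92x^2 + 60x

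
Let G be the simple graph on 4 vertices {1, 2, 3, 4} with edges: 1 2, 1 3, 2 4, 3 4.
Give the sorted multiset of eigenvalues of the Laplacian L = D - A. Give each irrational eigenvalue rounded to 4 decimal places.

[0, 2, 2, 4]

With the vertex order [1, 2, 3, 4], the degrees are [2, 2, 2, 2], giving D = diag(2, 2, 2, 2) and L = D - A. L is symmetric positive semidefinite, so every eigenvalue is real and nonnegative. The single zero eigenvalue shows the graph is connected. The eigenvalues sum to 8, which equals trace(L) = 2|E|.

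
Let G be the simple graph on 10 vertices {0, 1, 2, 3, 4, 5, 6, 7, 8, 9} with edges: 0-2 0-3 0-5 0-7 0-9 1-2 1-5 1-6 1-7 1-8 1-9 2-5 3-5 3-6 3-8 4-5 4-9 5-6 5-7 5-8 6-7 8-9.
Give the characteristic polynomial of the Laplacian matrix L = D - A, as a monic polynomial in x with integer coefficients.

Each diagonal entry of L is the vertex degree and each off-diagonal entry is -1 where an edge is present, 0 otherwise; in the order [0, 1, 2, 3, 4, 5, 6, 7, 8, 9] the diagonal is [5, 6, 3, 4, 2, 8, 4, 4, 4, 4]. Computing det(xI - L) by cofactor expansion (or equivalently via sum-over-permutations) gives x^10 - 44x^9 + 837x^8 - 9030x^7 + 60855x^6 - 265504x^5 + 749307x^4 - 1317578x^3 + 1307692x^2 - 556760x. Since p(0) = det(-L) = 0, x divides p(x). The eigenvalues sum to 44, which equals trace(L) = 2|E|.

x^10 - 44x^9 + 837x^8 - 9030x^7 + 60855x^6 - 265504x^5 + 749307x^4 - 1317578x^3 + 1307692x^2 - 556760x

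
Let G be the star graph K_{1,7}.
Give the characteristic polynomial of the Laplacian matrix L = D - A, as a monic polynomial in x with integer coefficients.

x^8 - 14x^7 + 63x^6 - 140x^5 + 175x^4 - 126x^3 + 49x^2 - 8x

The graph has 8 vertices and degree multiset [7, 1, 1, 1, 1, 1, 1, 1]; D is the diagonal matrix of degrees and L = D - A. The eigenvalues of L are [0, 1, 1, 1, 1, 1, 1, 8]; the characteristic polynomial is the product of (x - lambda_i), which multiplies out to x^8 - 14x^7 + 63x^6 - 140x^5 + 175x^4 - 126x^3 + 49x^2 - 8x. Since p(0) = det(-L) = 0, x divides p(x). There is one zero in the spectrum, matching the 1 component. By the matrix-tree theorem the graph has (1/8) * product of the nonzero eigenvalues = 1 spanning tree.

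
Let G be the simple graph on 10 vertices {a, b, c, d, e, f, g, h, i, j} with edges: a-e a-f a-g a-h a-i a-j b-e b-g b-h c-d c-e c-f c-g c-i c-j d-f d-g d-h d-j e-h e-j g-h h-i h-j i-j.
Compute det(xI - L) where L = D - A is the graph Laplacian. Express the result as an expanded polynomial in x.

Each diagonal entry of L is the vertex degree and each off-diagonal entry is -1 where an edge is present, 0 otherwise; in the order [a, b, c, d, e, f, g, h, i, j] the diagonal is [6, 3, 6, 5, 5, 3, 5, 7, 4, 6]. Computing det(xI - L) by cofactor expansion (or equivalently via sum-over-permutations) gives x^10 - 50x^9 + 1092x^8 - 13660x^7 + 107746x^6 - 555084x^5 + 1865254x^4 - 3936106x^3 + 4724611x^2 - 2452790x. The coefficient of x^9 equals -trace(L) = -50, matching the sum of degrees. The eigenvalues sum to 50, which equals trace(L) = 2|E|. By the matrix-tree theorem the graph has (1/10) * product of the nonzero eigenvalues = 245279 spanning trees.

x^10 - 50x^9 + 1092x^8 - 13660x^7 + 107746x^6 - 555084x^5 + 1865254x^4 - 3936106x^3 + 4724611x^2 - 2452790x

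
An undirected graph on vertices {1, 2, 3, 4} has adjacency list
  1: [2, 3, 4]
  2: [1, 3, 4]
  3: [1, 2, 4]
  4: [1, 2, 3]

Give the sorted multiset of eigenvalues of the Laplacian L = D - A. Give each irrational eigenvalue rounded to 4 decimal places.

With the vertex order [1, 2, 3, 4], the degrees are [3, 3, 3, 3], giving D = diag(3, 3, 3, 3) and L = D - A. The multiplicity of 0 as a Laplacian eigenvalue equals the number of connected components.

[0, 4, 4, 4]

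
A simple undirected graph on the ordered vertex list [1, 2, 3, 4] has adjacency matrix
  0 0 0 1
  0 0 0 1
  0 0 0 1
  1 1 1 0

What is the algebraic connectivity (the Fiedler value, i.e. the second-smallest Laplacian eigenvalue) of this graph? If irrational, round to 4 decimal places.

Reading degrees in the order [1, 2, 3, 4] gives [1, 1, 1, 3]; set D = diag(1, 1, 1, 3) and form L = D - A. Computing the eigenvalues of L and sorting gives [0, 1, 1, 4]. The Fiedler value lambda_2 = 1 is strictly positive, so the graph is connected. The eigenvalues sum to 6, which equals trace(L) = 2|E|. The largest eigenvalue, 4, is at most the vertex count 4.

1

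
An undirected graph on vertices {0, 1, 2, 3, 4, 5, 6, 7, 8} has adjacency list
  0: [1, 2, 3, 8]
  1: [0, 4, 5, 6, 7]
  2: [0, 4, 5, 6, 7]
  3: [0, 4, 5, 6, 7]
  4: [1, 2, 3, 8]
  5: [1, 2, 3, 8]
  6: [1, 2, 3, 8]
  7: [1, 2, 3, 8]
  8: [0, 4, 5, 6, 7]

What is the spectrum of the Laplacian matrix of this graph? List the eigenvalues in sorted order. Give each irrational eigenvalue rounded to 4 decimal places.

[0, 4, 4, 4, 4, 5, 5, 5, 9]

Each diagonal entry of L is the vertex degree and each off-diagonal entry is -1 where an edge is present, 0 otherwise; in the order [0, 1, 2, 3, 4, 5, 6, 7, 8] the diagonal is [4, 5, 5, 5, 4, 4, 4, 4, 5]. L is symmetric positive semidefinite, so every eigenvalue is real and nonnegative. The single zero eigenvalue shows the graph is connected.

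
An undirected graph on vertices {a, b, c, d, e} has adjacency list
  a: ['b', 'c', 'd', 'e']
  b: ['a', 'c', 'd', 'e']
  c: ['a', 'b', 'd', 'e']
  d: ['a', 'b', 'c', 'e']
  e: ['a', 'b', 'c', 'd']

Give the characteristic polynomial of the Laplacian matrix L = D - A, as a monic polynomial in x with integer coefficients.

Reading degrees in the order [a, b, c, d, e] gives [4, 4, 4, 4, 4]; set D = diag(4, 4, 4, 4, 4) and form L = D - A. L has integer entries, so p(x) = det(xI - L) has integer coefficients. Expanding the determinant yields x^5 - 20x^4 + 150x^3 - 500x^2 + 625x. The coefficient of x^4 equals -trace(L) = -20, matching the sum of degrees.

x^5 - 20x^4 + 150x^3 - 500x^2 + 625x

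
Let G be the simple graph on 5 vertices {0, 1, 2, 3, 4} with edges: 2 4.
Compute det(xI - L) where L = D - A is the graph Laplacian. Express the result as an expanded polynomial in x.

x^5 - 2x^4

Each diagonal entry of L is the vertex degree and each off-diagonal entry is -1 where an edge is present, 0 otherwise; in the order [0, 1, 2, 3, 4] the diagonal is [0, 0, 1, 0, 1]. The eigenvalues of L are [0, 0, 0, 0, 2]; the characteristic polynomial is the product of (x - lambda_i), which multiplies out to x^5 - 2x^4. The constant term is 0 because L is singular (the all-ones vector lies in its kernel). The eigenvalues sum to 2, which equals trace(L) = 2|E|.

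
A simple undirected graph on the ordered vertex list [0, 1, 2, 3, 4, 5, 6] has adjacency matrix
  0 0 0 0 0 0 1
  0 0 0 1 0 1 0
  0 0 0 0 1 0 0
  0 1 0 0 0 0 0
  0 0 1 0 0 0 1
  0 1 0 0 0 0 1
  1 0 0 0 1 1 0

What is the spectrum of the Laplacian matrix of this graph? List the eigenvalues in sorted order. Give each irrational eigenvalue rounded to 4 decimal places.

[0, 0.2603, 0.6262, 1.4055, 2.2742, 3.0996, 4.3342]

Each diagonal entry of L is the vertex degree and each off-diagonal entry is -1 where an edge is present, 0 otherwise; in the order [0, 1, 2, 3, 4, 5, 6] the diagonal is [1, 2, 1, 1, 2, 2, 3]. The multiplicity of 0 as a Laplacian eigenvalue equals the number of connected components. The single zero eigenvalue shows the graph is connected. The eigenvalues sum to 12, which equals trace(L) = 2|E|.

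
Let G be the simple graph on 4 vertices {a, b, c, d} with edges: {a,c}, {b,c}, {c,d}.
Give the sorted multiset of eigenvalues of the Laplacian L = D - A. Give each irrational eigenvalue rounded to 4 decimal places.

[0, 1, 1, 4]

Reading degrees in the order [a, b, c, d] gives [1, 1, 3, 1]; set D = diag(1, 1, 3, 1) and form L = D - A. Since every row of L sums to 0, the all-ones vector is in the kernel and 0 is an eigenvalue. The single zero eigenvalue shows the graph is connected.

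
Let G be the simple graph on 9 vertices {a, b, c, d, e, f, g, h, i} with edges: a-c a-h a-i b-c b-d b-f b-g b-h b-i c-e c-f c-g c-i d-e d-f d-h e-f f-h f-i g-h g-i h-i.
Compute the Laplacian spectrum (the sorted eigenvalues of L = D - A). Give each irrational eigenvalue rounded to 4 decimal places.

[0, 2.2515, 3.1993, 3.9909, 5.4520, 6.4397, 7.2767, 7.3798, 8.0101]

Each diagonal entry of L is the vertex degree and each off-diagonal entry is -1 where an edge is present, 0 otherwise; in the order [a, b, c, d, e, f, g, h, i] the diagonal is [3, 6, 6, 4, 3, 6, 4, 6, 6]. L is symmetric positive semidefinite, so every eigenvalue is real and nonnegative. The single zero eigenvalue shows the graph is connected. There is one zero in the spectrum, matching the 1 component. The eigenvalues sum to 44, which equals trace(L) = 2|E|.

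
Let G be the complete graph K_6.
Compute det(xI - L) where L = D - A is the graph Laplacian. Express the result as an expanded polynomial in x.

The graph has 6 vertices and degree multiset [5, 5, 5, 5, 5, 5]; D is the diagonal matrix of degrees and L = D - A. Computing det(xI - L) by cofactor expansion (or equivalently via sum-over-permutations) gives x^6 - 30x^5 + 360x^4 - 2160x^3 + 6480x^2 - 7776x. The coefficient of x^5 equals -trace(L) = -30, matching the sum of degrees.

x^6 - 30x^5 + 360x^4 - 2160x^3 + 6480x^2 - 7776x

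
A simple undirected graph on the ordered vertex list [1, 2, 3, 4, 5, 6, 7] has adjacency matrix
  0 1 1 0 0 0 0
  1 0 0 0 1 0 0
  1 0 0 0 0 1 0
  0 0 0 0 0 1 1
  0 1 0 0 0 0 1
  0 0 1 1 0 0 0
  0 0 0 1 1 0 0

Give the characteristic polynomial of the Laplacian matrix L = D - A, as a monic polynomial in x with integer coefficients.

x^7 - 14x^6 + 77x^5 - 210x^4 + 294x^3 - 196x^2 + 49x

With the vertex order [1, 2, 3, 4, 5, 6, 7], the degrees are [2, 2, 2, 2, 2, 2, 2], giving D = diag(2, 2, 2, 2, 2, 2, 2) and L = D - A. Computing det(xI - L) by cofactor expansion (or equivalently via sum-over-permutations) gives x^7 - 14x^6 + 77x^5 - 210x^4 + 294x^3 - 196x^2 + 49x. The constant term is 0 because L is singular (the all-ones vector lies in its kernel). The largest eigenvalue, 3.8019, is at most the vertex count 7.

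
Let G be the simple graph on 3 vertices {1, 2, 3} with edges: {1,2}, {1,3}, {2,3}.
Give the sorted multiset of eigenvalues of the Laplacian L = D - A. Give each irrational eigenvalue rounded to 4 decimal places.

Reading degrees in the order [1, 2, 3] gives [2, 2, 2]; set D = diag(2, 2, 2) and form L = D - A. The multiplicity of 0 as a Laplacian eigenvalue equals the number of connected components. The single zero eigenvalue shows the graph is connected. The largest eigenvalue, 3, is at most the vertex count 3. By the matrix-tree theorem the graph has (1/3) * product of the nonzero eigenvalues = 3 spanning trees.

[0, 3, 3]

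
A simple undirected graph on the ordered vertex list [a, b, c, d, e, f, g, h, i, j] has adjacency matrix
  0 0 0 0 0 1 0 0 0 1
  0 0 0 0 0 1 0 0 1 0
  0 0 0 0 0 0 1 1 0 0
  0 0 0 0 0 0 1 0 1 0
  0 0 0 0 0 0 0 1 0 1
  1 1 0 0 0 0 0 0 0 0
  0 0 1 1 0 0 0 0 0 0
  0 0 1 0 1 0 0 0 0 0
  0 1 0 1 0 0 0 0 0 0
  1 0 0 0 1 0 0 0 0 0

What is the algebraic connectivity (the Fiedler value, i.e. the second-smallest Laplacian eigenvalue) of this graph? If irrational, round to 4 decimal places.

0.3820

With the vertex order [a, b, c, d, e, f, g, h, i, j], the degrees are [2, 2, 2, 2, 2, 2, 2, 2, 2, 2], giving D = diag(2, 2, 2, 2, 2, 2, 2, 2, 2, 2) and L = D - A. Computing the eigenvalues of L and sorting gives [0, 0.3820, 0.3820, 1.3820, 1.3820, 2.6180, 2.6180, 3.6180, 3.6180, 4]. The Fiedler value lambda_2 = 0.3820 is strictly positive, so the graph is connected. The largest eigenvalue, 4, is at most the vertex count 10.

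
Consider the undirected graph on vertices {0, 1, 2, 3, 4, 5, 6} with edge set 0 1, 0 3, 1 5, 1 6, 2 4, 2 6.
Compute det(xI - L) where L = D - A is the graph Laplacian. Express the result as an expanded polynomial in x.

x^7 - 12x^6 + 54x^5 - 114x^4 + 115x^3 - 50x^2 + 7x

With the vertex order [0, 1, 2, 3, 4, 5, 6], the degrees are [2, 3, 2, 1, 1, 1, 2], giving D = diag(2, 3, 2, 1, 1, 1, 2) and L = D - A. Computing det(xI - L) by cofactor expansion (or equivalently via sum-over-permutations) gives x^7 - 12x^6 + 54x^5 - 114x^4 + 115x^3 - 50x^2 + 7x. The constant term is 0 because L is singular (the all-ones vector lies in its kernel). The largest eigenvalue, 4.3342, is at most the vertex count 7.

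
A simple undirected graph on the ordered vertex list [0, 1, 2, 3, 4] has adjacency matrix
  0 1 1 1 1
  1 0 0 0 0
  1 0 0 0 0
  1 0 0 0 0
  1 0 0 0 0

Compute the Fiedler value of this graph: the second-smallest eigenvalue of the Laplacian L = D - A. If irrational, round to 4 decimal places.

1

Reading degrees in the order [0, 1, 2, 3, 4] gives [4, 1, 1, 1, 1]; set D = diag(4, 1, 1, 1, 1) and form L = D - A. The sorted Laplacian eigenvalues are [0, 1, 1, 1, 5]; the algebraic connectivity is the second entry, 1. The largest eigenvalue, 5, is at most the vertex count 5.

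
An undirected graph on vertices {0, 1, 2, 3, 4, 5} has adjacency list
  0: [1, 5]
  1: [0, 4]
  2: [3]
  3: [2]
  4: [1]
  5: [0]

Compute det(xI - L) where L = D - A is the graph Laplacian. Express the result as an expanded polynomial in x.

x^6 - 8x^5 + 22x^4 - 24x^3 + 8x^2

With the vertex order [0, 1, 2, 3, 4, 5], the degrees are [2, 2, 1, 1, 1, 1], giving D = diag(2, 2, 1, 1, 1, 1) and L = D - A. Computing det(xI - L) by cofactor expansion (or equivalently via sum-over-permutations) gives x^6 - 8x^5 + 22x^4 - 24x^3 + 8x^2. The coefficient of x^5 equals -trace(L) = -8, matching the sum of degrees. The eigenvalues sum to 8, which equals trace(L) = 2|E|.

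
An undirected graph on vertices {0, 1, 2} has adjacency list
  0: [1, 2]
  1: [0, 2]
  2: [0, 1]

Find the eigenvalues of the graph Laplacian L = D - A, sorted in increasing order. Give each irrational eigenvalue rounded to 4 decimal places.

[0, 3, 3]

Each diagonal entry of L is the vertex degree and each off-diagonal entry is -1 where an edge is present, 0 otherwise; in the order [0, 1, 2] the diagonal is [2, 2, 2]. The multiplicity of 0 as a Laplacian eigenvalue equals the number of connected components. The eigenvalues sum to 6, which equals trace(L) = 2|E|. There is one zero in the spectrum, matching the 1 component.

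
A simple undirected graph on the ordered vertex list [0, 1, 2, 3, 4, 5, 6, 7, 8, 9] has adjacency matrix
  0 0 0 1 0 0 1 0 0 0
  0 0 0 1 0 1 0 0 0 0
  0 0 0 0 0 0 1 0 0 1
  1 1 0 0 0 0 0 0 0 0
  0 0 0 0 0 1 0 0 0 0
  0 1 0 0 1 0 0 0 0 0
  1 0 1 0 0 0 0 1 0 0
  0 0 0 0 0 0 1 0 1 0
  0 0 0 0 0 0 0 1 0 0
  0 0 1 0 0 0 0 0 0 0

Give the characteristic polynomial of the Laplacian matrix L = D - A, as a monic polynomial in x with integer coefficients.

Each diagonal entry of L is the vertex degree and each off-diagonal entry is -1 where an edge is present, 0 otherwise; in the order [0, 1, 2, 3, 4, 5, 6, 7, 8, 9] the diagonal is [2, 2, 2, 2, 1, 2, 3, 2, 1, 1]. Computing det(xI - L) by cofactor expansion (or equivalently via sum-over-permutations) gives x^10 - 18x^9 + 135x^8 - 548x^7 + 1308x^6 - 1866x^5 + 1547x^4 - 692x^3 + 145x^2 - 10x. The coefficient of x^9 equals -trace(L) = -18, matching the sum of degrees.

x^10 - 18x^9 + 135x^8 - 548x^7 + 1308x^6 - 1866x^5 + 1547x^4 - 692x^3 + 145x^2 - 10x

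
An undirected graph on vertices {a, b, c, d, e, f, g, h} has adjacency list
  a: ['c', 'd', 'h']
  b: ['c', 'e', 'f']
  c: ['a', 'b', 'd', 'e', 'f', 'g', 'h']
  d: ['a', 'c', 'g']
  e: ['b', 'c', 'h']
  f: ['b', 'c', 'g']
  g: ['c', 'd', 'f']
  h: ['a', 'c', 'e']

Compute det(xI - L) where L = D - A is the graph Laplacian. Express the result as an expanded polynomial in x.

x^8 - 28x^7 + 322x^6 - 1974x^5 + 6965x^4 - 14126x^3 + 15225x^2 - 6728x

Reading degrees in the order [a, b, c, d, e, f, g, h] gives [3, 3, 7, 3, 3, 3, 3, 3]; set D = diag(3, 3, 7, 3, 3, 3, 3, 3) and form L = D - A. L has integer entries, so p(x) = det(xI - L) has integer coefficients. Expanding the determinant yields x^8 - 28x^7 + 322x^6 - 1974x^5 + 6965x^4 - 14126x^3 + 15225x^2 - 6728x. The constant term is 0 because L is singular (the all-ones vector lies in its kernel). There is one zero in the spectrum, matching the 1 component.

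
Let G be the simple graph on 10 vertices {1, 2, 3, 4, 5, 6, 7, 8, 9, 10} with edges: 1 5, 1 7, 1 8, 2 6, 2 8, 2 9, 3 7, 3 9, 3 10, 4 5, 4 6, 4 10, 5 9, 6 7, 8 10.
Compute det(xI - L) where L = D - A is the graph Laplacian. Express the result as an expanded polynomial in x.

x^10 - 30x^9 + 390x^8 - 2880x^7 + 13305x^6 - 39882x^5 + 77640x^4 - 94800x^3 + 66000x^2 - 20000x

With the vertex order [1, 2, 3, 4, 5, 6, 7, 8, 9, 10], the degrees are [3, 3, 3, 3, 3, 3, 3, 3, 3, 3], giving D = diag(3, 3, 3, 3, 3, 3, 3, 3, 3, 3) and L = D - A. L has integer entries, so p(x) = det(xI - L) has integer coefficients. Expanding the determinant yields x^10 - 30x^9 + 390x^8 - 2880x^7 + 13305x^6 - 39882x^5 + 77640x^4 - 94800x^3 + 66000x^2 - 20000x. The constant term is 0 because L is singular (the all-ones vector lies in its kernel).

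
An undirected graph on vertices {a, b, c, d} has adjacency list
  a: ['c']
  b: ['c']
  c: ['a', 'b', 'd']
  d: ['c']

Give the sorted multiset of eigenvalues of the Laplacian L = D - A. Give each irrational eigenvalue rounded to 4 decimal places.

Each diagonal entry of L is the vertex degree and each off-diagonal entry is -1 where an edge is present, 0 otherwise; in the order [a, b, c, d] the diagonal is [1, 1, 3, 1]. Since every row of L sums to 0, the all-ones vector is in the kernel and 0 is an eigenvalue. The single zero eigenvalue shows the graph is connected. The eigenvalues sum to 6, which equals trace(L) = 2|E|. The largest eigenvalue, 4, is at most the vertex count 4.

[0, 1, 1, 4]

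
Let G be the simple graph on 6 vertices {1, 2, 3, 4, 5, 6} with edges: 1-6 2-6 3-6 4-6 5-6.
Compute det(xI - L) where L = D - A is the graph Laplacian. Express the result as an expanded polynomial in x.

x^6 - 10x^5 + 30x^4 - 40x^3 + 25x^2 - 6x

Reading degrees in the order [1, 2, 3, 4, 5, 6] gives [1, 1, 1, 1, 1, 5]; set D = diag(1, 1, 1, 1, 1, 5) and form L = D - A. Computing det(xI - L) by cofactor expansion (or equivalently via sum-over-permutations) gives x^6 - 10x^5 + 30x^4 - 40x^3 + 25x^2 - 6x. The constant term is 0 because L is singular (the all-ones vector lies in its kernel). By the matrix-tree theorem the graph has (1/6) * product of the nonzero eigenvalues = 1 spanning tree. The eigenvalues sum to 10, which equals trace(L) = 2|E|.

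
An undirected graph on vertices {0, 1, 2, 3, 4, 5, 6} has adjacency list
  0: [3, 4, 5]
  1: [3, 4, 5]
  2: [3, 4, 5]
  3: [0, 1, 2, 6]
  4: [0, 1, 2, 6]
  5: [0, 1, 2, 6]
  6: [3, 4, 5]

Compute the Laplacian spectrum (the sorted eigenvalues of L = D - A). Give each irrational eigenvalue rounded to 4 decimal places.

[0, 3, 3, 3, 4, 4, 7]

Reading degrees in the order [0, 1, 2, 3, 4, 5, 6] gives [3, 3, 3, 4, 4, 4, 3]; set D = diag(3, 3, 3, 4, 4, 4, 3) and form L = D - A. The multiplicity of 0 as a Laplacian eigenvalue equals the number of connected components. There is one zero in the spectrum, matching the 1 component.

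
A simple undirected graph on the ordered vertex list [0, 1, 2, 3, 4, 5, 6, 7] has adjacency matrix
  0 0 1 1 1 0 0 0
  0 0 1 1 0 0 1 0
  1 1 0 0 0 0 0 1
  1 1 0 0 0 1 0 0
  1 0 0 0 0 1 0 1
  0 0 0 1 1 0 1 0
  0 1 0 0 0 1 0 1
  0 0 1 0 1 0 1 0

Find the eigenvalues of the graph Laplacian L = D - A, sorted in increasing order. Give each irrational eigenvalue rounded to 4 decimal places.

With the vertex order [0, 1, 2, 3, 4, 5, 6, 7], the degrees are [3, 3, 3, 3, 3, 3, 3, 3], giving D = diag(3, 3, 3, 3, 3, 3, 3, 3) and L = D - A. Diagonalising L (or applying a numerical eigensolver to the 8x8 matrix) gives the spectrum above. The single zero eigenvalue shows the graph is connected. By the matrix-tree theorem the graph has (1/8) * product of the nonzero eigenvalues = 384 spanning trees.

[0, 2, 2, 2, 4, 4, 4, 6]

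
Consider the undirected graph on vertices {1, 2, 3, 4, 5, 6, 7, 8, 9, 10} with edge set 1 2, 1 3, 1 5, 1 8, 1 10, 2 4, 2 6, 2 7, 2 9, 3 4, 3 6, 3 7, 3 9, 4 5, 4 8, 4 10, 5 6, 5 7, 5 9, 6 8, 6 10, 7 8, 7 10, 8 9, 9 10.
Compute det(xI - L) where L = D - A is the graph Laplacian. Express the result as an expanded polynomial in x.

Reading degrees in the order [1, 2, 3, 4, 5, 6, 7, 8, 9, 10] gives [5, 5, 5, 5, 5, 5, 5, 5, 5, 5]; set D = diag(5, 5, 5, 5, 5, 5, 5, 5, 5, 5) and form L = D - A. L has integer entries, so p(x) = det(xI - L) has integer coefficients. Expanding the determinant yields x^10 - 50x^9 + 1100x^8 - 14000x^7 + 113750x^6 - 612500x^5 + 2187500x^4 - 5000000x^3 + 6640625x^2 - 3906250x. Since p(0) = det(-L) = 0, x divides p(x).

x^10 - 50x^9 + 1100x^8 - 14000x^7 + 113750x^6 - 612500x^5 + 2187500x^4 - 5000000x^3 + 6640625x^2 - 3906250x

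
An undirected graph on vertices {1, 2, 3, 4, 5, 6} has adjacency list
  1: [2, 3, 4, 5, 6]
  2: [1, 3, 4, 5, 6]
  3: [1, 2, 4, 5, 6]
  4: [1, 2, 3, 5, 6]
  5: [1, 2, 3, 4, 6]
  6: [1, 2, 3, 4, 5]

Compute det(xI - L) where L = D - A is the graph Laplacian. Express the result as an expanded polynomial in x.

With the vertex order [1, 2, 3, 4, 5, 6], the degrees are [5, 5, 5, 5, 5, 5], giving D = diag(5, 5, 5, 5, 5, 5) and L = D - A. Computing det(xI - L) by cofactor expansion (or equivalently via sum-over-permutations) gives x^6 - 30x^5 + 360x^4 - 2160x^3 + 6480x^2 - 7776x. Since p(0) = det(-L) = 0, x divides p(x). By the matrix-tree theorem the graph has (1/6) * product of the nonzero eigenvalues = 1296 spanning trees. There is one zero in the spectrum, matching the 1 component.

x^6 - 30x^5 + 360x^4 - 2160x^3 + 6480x^2 - 7776x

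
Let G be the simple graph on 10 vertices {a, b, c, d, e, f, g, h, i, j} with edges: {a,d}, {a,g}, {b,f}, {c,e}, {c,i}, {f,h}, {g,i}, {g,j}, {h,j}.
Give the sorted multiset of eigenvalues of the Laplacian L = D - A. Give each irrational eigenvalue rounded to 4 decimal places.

Reading degrees in the order [a, b, c, d, e, f, g, h, i, j] gives [2, 1, 2, 1, 1, 2, 3, 2, 2, 2]; set D = diag(2, 1, 2, 1, 1, 2, 3, 2, 2, 2) and form L = D - A. Since every row of L sums to 0, the all-ones vector is in the kernel and 0 is an eigenvalue. The eigenvalues sum to 18, which equals trace(L) = 2|E|. By the matrix-tree theorem the graph has (1/10) * product of the nonzero eigenvalues = 1 spanning tree.

[0, 0.1479, 0.2814, 0.7873, 1.2931, 2, 2.4631, 3.0926, 3.4687, 4.4659]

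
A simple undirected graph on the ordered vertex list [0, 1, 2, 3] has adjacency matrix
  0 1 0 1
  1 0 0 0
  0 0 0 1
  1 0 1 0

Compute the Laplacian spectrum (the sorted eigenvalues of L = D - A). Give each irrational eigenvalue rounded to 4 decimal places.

Reading degrees in the order [0, 1, 2, 3] gives [2, 1, 1, 2]; set D = diag(2, 1, 1, 2) and form L = D - A. Diagonalising L (or applying a numerical eigensolver to the 4x4 matrix) gives the spectrum above. The eigenvalues sum to 6, which equals trace(L) = 2|E|.

[0, 0.5858, 2, 3.4142]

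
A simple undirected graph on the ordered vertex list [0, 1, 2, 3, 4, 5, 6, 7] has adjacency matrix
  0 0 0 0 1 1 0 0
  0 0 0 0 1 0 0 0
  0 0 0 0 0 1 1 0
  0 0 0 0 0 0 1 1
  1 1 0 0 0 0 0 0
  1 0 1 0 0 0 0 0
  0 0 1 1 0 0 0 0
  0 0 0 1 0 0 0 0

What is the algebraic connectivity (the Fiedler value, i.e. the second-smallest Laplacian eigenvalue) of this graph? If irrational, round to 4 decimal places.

0.1522

With the vertex order [0, 1, 2, 3, 4, 5, 6, 7], the degrees are [2, 1, 2, 2, 2, 2, 2, 1], giving D = diag(2, 1, 2, 2, 2, 2, 2, 1) and L = D - A. Computing the eigenvalues of L and sorting gives [0, 0.1522, 0.5858, 1.2346, 2, 2.7654, 3.4142, 3.8478]. The Fiedler value lambda_2 = 0.1522 is strictly positive, so the graph is connected. There is one zero in the spectrum, matching the 1 component.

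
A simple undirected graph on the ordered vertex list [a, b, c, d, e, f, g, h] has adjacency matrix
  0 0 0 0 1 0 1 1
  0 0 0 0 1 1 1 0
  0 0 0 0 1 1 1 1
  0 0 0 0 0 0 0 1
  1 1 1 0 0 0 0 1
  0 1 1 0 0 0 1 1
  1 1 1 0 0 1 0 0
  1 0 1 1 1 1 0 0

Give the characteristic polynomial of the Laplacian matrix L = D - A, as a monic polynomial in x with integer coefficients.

x^8 - 28x^7 + 324x^6 - 1998x^5 + 7040x^4 - 14012x^3 + 14289x^2 - 5512x

With the vertex order [a, b, c, d, e, f, g, h], the degrees are [3, 3, 4, 1, 4, 4, 4, 5], giving D = diag(3, 3, 4, 1, 4, 4, 4, 5) and L = D - A. L has integer entries, so p(x) = det(xI - L) has integer coefficients. Expanding the determinant yields x^8 - 28x^7 + 324x^6 - 1998x^5 + 7040x^4 - 14012x^3 + 14289x^2 - 5512x. The coefficient of x^7 equals -trace(L) = -28, matching the sum of degrees. The largest eigenvalue, 6.4989, is at most the vertex count 8. The eigenvalues sum to 28, which equals trace(L) = 2|E|.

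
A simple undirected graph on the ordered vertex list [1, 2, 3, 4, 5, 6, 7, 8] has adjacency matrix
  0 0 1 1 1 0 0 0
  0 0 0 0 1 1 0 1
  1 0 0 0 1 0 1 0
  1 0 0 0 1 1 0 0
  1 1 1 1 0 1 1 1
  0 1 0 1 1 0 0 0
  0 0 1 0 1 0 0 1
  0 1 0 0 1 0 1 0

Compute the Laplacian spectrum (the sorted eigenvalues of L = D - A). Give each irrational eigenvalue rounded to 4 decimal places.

Reading degrees in the order [1, 2, 3, 4, 5, 6, 7, 8] gives [3, 3, 3, 3, 7, 3, 3, 3]; set D = diag(3, 3, 3, 3, 7, 3, 3, 3) and form L = D - A. L is symmetric positive semidefinite, so every eigenvalue is real and nonnegative. There is one zero in the spectrum, matching the 1 component.

[0, 1.7530, 1.7530, 3.4450, 3.4450, 4.8019, 4.8019, 8]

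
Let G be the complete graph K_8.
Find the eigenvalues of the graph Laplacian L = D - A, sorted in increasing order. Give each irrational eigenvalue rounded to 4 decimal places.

[0, 8, 8, 8, 8, 8, 8, 8]

The graph has 8 vertices and degree multiset [7, 7, 7, 7, 7, 7, 7, 7]; D is the diagonal matrix of degrees and L = D - A. Since every row of L sums to 0, the all-ones vector is in the kernel and 0 is an eigenvalue. The single zero eigenvalue shows the graph is connected. The largest eigenvalue, 8, is at most the vertex count 8.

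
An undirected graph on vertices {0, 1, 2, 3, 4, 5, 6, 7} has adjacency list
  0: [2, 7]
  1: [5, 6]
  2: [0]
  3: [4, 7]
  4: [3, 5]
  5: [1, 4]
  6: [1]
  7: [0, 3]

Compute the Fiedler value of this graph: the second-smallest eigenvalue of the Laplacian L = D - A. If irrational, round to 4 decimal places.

Reading degrees in the order [0, 1, 2, 3, 4, 5, 6, 7] gives [2, 2, 1, 2, 2, 2, 1, 2]; set D = diag(2, 2, 1, 2, 2, 2, 1, 2) and form L = D - A. Computing the eigenvalues of L and sorting gives [0, 0.1522, 0.5858, 1.2346, 2, 2.7654, 3.4142, 3.8478]. The Fiedler value lambda_2 = 0.1522 is strictly positive, so the graph is connected. By the matrix-tree theorem the graph has (1/8) * product of the nonzero eigenvalues = 1 spanning tree. The largest eigenvalue, 3.8478, is at most the vertex count 8.

0.1522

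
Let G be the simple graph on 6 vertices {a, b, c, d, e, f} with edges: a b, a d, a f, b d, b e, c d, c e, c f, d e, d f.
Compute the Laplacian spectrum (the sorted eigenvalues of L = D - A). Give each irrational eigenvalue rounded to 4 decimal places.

Each diagonal entry of L is the vertex degree and each off-diagonal entry is -1 where an edge is present, 0 otherwise; in the order [a, b, c, d, e, f] the diagonal is [3, 3, 3, 5, 3, 3]. L is symmetric positive semidefinite, so every eigenvalue is real and nonnegative. The single zero eigenvalue shows the graph is connected. By the matrix-tree theorem the graph has (1/6) * product of the nonzero eigenvalues = 121 spanning trees. There is one zero in the spectrum, matching the 1 component.

[0, 2.3820, 2.3820, 4.6180, 4.6180, 6]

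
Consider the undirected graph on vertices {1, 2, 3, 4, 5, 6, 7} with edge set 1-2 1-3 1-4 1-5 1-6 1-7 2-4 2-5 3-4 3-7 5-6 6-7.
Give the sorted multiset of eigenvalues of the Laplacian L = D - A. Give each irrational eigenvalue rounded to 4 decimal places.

Each diagonal entry of L is the vertex degree and each off-diagonal entry is -1 where an edge is present, 0 otherwise; in the order [1, 2, 3, 4, 5, 6, 7] the diagonal is [6, 3, 3, 3, 3, 3, 3]. Since every row of L sums to 0, the all-ones vector is in the kernel and 0 is an eigenvalue.

[0, 2, 2, 4, 4, 5, 7]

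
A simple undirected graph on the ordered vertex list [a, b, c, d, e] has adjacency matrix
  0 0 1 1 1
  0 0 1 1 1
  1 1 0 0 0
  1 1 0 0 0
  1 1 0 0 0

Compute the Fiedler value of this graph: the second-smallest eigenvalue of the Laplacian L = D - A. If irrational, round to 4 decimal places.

2

Reading degrees in the order [a, b, c, d, e] gives [3, 3, 2, 2, 2]; set D = diag(3, 3, 2, 2, 2) and form L = D - A. Computing the eigenvalues of L and sorting gives [0, 2, 2, 3, 5]. The Fiedler value lambda_2 = 2 is strictly positive, so the graph is connected. The largest eigenvalue, 5, is at most the vertex count 5.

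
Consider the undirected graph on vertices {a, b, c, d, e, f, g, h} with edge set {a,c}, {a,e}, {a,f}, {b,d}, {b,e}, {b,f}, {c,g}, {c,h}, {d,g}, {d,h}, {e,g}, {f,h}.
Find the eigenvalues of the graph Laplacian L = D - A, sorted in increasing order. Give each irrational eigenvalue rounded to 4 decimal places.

[0, 2, 2, 2, 4, 4, 4, 6]

Reading degrees in the order [a, b, c, d, e, f, g, h] gives [3, 3, 3, 3, 3, 3, 3, 3]; set D = diag(3, 3, 3, 3, 3, 3, 3, 3) and form L = D - A. Since every row of L sums to 0, the all-ones vector is in the kernel and 0 is an eigenvalue. The single zero eigenvalue shows the graph is connected. By the matrix-tree theorem the graph has (1/8) * product of the nonzero eigenvalues = 384 spanning trees.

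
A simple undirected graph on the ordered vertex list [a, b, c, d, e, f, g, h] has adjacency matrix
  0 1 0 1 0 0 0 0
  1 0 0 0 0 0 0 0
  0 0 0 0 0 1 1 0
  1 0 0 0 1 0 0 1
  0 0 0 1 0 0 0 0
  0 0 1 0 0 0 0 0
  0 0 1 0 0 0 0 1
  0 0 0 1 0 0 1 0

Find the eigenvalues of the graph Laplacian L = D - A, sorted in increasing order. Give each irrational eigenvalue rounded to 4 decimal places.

[0, 0.1864, 0.5858, 1, 2, 2.4707, 3.4142, 4.3429]

With the vertex order [a, b, c, d, e, f, g, h], the degrees are [2, 1, 2, 3, 1, 1, 2, 2], giving D = diag(2, 1, 2, 3, 1, 1, 2, 2) and L = D - A. The multiplicity of 0 as a Laplacian eigenvalue equals the number of connected components. There is one zero in the spectrum, matching the 1 component.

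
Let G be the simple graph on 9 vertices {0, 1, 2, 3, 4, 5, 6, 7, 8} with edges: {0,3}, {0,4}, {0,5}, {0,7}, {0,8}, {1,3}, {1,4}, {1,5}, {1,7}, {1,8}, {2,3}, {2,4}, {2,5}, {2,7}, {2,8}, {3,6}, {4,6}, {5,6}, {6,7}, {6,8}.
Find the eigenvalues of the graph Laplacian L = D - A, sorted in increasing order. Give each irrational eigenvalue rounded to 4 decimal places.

[0, 4, 4, 4, 4, 5, 5, 5, 9]

With the vertex order [0, 1, 2, 3, 4, 5, 6, 7, 8], the degrees are [5, 5, 5, 4, 4, 4, 5, 4, 4], giving D = diag(5, 5, 5, 4, 4, 4, 5, 4, 4) and L = D - A. Diagonalising L (or applying a numerical eigensolver to the 9x9 matrix) gives the spectrum above.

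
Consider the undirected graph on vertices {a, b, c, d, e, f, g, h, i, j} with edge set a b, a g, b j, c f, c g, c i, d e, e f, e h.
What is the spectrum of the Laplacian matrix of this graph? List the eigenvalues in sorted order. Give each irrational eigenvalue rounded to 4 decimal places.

With the vertex order [a, b, c, d, e, f, g, h, i, j], the degrees are [2, 2, 3, 1, 3, 2, 2, 1, 1, 1], giving D = diag(2, 2, 3, 1, 3, 2, 2, 1, 1, 1) and L = D - A. Diagonalising L (or applying a numerical eigensolver to the 10x10 matrix) gives the spectrum above. The eigenvalues sum to 18, which equals trace(L) = 2|E|.

[0, 0.1288, 0.3924, 1, 1, 1.5222, 2.2184, 3.3439, 3.9000, 4.4944]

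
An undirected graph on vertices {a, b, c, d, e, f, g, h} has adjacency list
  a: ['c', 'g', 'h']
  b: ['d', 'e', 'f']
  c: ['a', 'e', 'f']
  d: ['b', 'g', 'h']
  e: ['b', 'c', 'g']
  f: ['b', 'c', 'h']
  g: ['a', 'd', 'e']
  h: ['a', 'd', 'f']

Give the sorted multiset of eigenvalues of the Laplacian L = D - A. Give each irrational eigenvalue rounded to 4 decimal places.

[0, 2, 2, 2, 4, 4, 4, 6]

Reading degrees in the order [a, b, c, d, e, f, g, h] gives [3, 3, 3, 3, 3, 3, 3, 3]; set D = diag(3, 3, 3, 3, 3, 3, 3, 3) and form L = D - A. L is symmetric positive semidefinite, so every eigenvalue is real and nonnegative. The single zero eigenvalue shows the graph is connected. By the matrix-tree theorem the graph has (1/8) * product of the nonzero eigenvalues = 384 spanning trees.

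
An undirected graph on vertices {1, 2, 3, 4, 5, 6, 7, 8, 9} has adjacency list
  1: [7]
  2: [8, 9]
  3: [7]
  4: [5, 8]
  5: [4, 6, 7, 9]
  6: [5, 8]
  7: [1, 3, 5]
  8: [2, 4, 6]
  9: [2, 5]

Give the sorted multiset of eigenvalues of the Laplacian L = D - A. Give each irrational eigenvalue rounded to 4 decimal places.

Reading degrees in the order [1, 2, 3, 4, 5, 6, 7, 8, 9] gives [1, 2, 1, 2, 4, 2, 3, 3, 2]; set D = diag(1, 2, 1, 2, 4, 2, 3, 3, 2) and form L = D - A. Since every row of L sums to 0, the all-ones vector is in the kernel and 0 is an eigenvalue. The single zero eigenvalue shows the graph is connected. The largest eigenvalue, 5.5076, is at most the vertex count 9. There is one zero in the spectrum, matching the 1 component.

[0, 0.3206, 1, 1.2826, 2, 2.1411, 3.4758, 4.2723, 5.5076]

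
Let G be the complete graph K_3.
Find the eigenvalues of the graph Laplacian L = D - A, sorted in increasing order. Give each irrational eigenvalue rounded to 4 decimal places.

[0, 3, 3]

The graph has 3 vertices and degree multiset [2, 2, 2]; D is the diagonal matrix of degrees and L = D - A. Since every row of L sums to 0, the all-ones vector is in the kernel and 0 is an eigenvalue. The single zero eigenvalue shows the graph is connected.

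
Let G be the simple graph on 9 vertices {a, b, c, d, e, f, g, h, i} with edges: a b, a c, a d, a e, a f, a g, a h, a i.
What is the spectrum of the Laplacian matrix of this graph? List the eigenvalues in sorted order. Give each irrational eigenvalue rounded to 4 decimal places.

With the vertex order [a, b, c, d, e, f, g, h, i], the degrees are [8, 1, 1, 1, 1, 1, 1, 1, 1], giving D = diag(8, 1, 1, 1, 1, 1, 1, 1, 1) and L = D - A. L is symmetric positive semidefinite, so every eigenvalue is real and nonnegative. The single zero eigenvalue shows the graph is connected.

[0, 1, 1, 1, 1, 1, 1, 1, 9]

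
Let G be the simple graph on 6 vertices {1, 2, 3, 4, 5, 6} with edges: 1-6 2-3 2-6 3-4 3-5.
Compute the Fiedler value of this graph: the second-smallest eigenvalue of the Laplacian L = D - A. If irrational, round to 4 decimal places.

With the vertex order [1, 2, 3, 4, 5, 6], the degrees are [1, 2, 3, 1, 1, 2], giving D = diag(1, 2, 3, 1, 1, 2) and L = D - A. Computing the eigenvalues of L and sorting gives [0, 0.3249, 1, 1.4608, 3, 4.2143]. The Fiedler value lambda_2 = 0.3249 is strictly positive, so the graph is connected. By the matrix-tree theorem the graph has (1/6) * product of the nonzero eigenvalues = 1 spanning tree.

0.3249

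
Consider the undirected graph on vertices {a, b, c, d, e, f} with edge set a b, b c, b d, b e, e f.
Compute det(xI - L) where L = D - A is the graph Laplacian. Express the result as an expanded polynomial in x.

x^6 - 10x^5 + 33x^4 - 46x^3 + 28x^2 - 6x

Each diagonal entry of L is the vertex degree and each off-diagonal entry is -1 where an edge is present, 0 otherwise; in the order [a, b, c, d, e, f] the diagonal is [1, 4, 1, 1, 2, 1]. Computing det(xI - L) by cofactor expansion (or equivalently via sum-over-permutations) gives x^6 - 10x^5 + 33x^4 - 46x^3 + 28x^2 - 6x. Since p(0) = det(-L) = 0, x divides p(x). The largest eigenvalue, 5.0861, is at most the vertex count 6.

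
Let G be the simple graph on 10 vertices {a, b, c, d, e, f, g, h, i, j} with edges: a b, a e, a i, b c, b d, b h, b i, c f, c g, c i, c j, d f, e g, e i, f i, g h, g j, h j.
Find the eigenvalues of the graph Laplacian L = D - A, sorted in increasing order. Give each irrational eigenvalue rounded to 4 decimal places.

[0, 1.2218, 1.6069, 2.8245, 3.2776, 3.8653, 4.6519, 5.0895, 6.5055, 6.9570]

With the vertex order [a, b, c, d, e, f, g, h, i, j], the degrees are [3, 5, 5, 2, 3, 3, 4, 3, 5, 3], giving D = diag(3, 5, 5, 2, 3, 3, 4, 3, 5, 3) and L = D - A. Since every row of L sums to 0, the all-ones vector is in the kernel and 0 is an eigenvalue. By the matrix-tree theorem the graph has (1/10) * product of the nonzero eigenvalues = 7528 spanning trees.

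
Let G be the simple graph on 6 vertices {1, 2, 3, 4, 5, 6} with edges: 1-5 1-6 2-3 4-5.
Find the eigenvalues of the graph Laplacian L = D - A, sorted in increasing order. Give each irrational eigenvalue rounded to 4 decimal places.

Each diagonal entry of L is the vertex degree and each off-diagonal entry is -1 where an edge is present, 0 otherwise; in the order [1, 2, 3, 4, 5, 6] the diagonal is [2, 1, 1, 1, 2, 1]. The multiplicity of 0 as a Laplacian eigenvalue equals the number of connected components. The 2 zero eigenvalues correspond to the 2 connected components. The largest eigenvalue, 3.4142, is at most the vertex count 6. The eigenvalues sum to 8, which equals trace(L) = 2|E|.

[0, 0, 0.5858, 2, 2, 3.4142]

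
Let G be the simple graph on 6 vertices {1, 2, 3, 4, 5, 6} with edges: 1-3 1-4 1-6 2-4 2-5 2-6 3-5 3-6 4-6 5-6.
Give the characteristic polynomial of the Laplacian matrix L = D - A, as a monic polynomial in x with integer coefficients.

x^6 - 20x^5 + 155x^4 - 580x^3 + 1045x^2 - 726x

Reading degrees in the order [1, 2, 3, 4, 5, 6] gives [3, 3, 3, 3, 3, 5]; set D = diag(3, 3, 3, 3, 3, 5) and form L = D - A. L has integer entries, so p(x) = det(xI - L) has integer coefficients. Expanding the determinant yields x^6 - 20x^5 + 155x^4 - 580x^3 + 1045x^2 - 726x. The coefficient of x^5 equals -trace(L) = -20, matching the sum of degrees. The eigenvalues sum to 20, which equals trace(L) = 2|E|. The largest eigenvalue, 6, is at most the vertex count 6.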